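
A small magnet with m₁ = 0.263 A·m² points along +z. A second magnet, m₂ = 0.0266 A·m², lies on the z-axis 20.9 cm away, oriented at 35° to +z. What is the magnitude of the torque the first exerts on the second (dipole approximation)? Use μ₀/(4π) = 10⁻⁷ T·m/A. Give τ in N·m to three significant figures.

τ ≈ 8.79×10⁻⁸ N·m

Dipole B is on the axis of dipole A, so B₁ there is axial: B₁ = (μ₀/4π)·2m₁/r³ along +z.
B₁ = 2(10⁻⁷)(0.263)/(0.209)³ = 5.762×10⁻⁶ T.
τ = m₂ B₁ sinθ.
τ = (0.0266)(5.762×10⁻⁶)·sin35° = 8.791×10⁻⁸ N·m.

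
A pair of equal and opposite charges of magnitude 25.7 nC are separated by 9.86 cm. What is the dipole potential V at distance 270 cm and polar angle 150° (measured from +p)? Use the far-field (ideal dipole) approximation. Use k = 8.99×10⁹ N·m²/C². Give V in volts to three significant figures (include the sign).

V ≈ -2.71 V

Dipole moment p = qd = (2.57×10⁻⁸ C)(0.0986 m) = 2.534×10⁻⁹ C·m.
The dipole potential is V = kp cosθ / r².
V = (8.99×10⁹)(2.534×10⁻⁹)·cos150° / (2.70)² = -2.706 V.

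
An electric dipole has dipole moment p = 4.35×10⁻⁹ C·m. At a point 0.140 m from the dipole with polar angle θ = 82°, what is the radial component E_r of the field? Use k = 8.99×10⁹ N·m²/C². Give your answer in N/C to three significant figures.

For a dipole, E_r = (2kp cosθ)/r³.
kp/r³ = (8.99×10⁹)(4.35×10⁻⁹)/(0.140)³ = 1.425×10⁴ N/C.
E_r = 2·1.425×10⁴·cos82° = 3967 N/C.

E_r ≈ 3970 N/C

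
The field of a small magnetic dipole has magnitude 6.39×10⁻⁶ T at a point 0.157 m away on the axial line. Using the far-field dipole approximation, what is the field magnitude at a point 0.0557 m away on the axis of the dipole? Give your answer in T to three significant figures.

Dipole fields scale as 1/r³ in the far field; the geometry is the same at both points.
B₂ = B₁ · (r₁/r₂)³ = 6.39×10⁻⁶ · (0.157/0.0557)³.
(r₁/r₂)³ = (2.819)³ = 22.39.
B₂ ≈ 1.431×10⁻⁴ T.

B ≈ 1.43×10⁻⁴ T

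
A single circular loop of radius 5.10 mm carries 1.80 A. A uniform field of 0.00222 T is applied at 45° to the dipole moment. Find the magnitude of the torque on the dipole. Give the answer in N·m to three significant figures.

τ ≈ 2.31×10⁻⁷ N·m

Magnetic moment m = IA = Iπa² = (1.80)·π·(0.00510)² = 1.471×10⁻⁴ A·m².
Torque on a magnetic dipole: τ = mB sinθ.
τ = (1.471×10⁻⁴)(0.00222)·sin45° = 2.309×10⁻⁷ N·m.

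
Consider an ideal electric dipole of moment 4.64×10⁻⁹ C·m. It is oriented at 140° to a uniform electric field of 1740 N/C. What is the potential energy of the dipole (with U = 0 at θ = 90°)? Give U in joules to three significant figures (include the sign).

U = −p·E = −pE cosθ.
U = −(4.64×10⁻⁹)(1740)·cos140° = 6.185×10⁻⁶ J.

U ≈ 6.18×10⁻⁶ J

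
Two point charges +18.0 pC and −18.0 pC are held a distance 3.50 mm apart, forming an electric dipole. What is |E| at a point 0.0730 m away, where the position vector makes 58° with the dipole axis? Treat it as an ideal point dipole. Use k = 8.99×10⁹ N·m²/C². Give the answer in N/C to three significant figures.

E ≈ 1.98 N/C

Dipole moment p = qd = (1.80×10⁻¹¹ C)(0.00350 m) = 6.30×10⁻¹⁴ C·m.
At angle θ the dipole field magnitude is E = (kp/r³)·√(1 + 3cos²θ).
kp/r³ = (8.99×10⁹)(6.30×10⁻¹⁴) / (0.0730)³ = 1.456 N/C.
√(1 + 3cos²58°) = √(1 + 3·0.2808) = √1.8424 ≈ 1.3574.
E ≈ 1.456 × 1.357 = 1.976 N/C.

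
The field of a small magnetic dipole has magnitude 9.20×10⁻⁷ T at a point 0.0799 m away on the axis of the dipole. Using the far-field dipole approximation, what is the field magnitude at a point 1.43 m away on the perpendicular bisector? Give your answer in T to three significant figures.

B ≈ 8.02×10⁻¹¹ T

Dipole fields scale as 1/r³ in the far field.
The axial field is twice the equatorial field at the same r, so the geometry factor is 1/2.
B₂ = B₁ · (1/2) · (r₁/r₂)³ = 9.20×10⁻⁷ · 0.5 · (0.0799/1.43)³.
(r₁/r₂)³ = (0.05587)³ = 0.0001744.
B₂ ≈ 8.024×10⁻¹¹ T.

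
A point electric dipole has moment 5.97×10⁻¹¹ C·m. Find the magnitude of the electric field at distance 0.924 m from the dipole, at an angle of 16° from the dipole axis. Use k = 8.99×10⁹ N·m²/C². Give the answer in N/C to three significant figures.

At angle θ the dipole field magnitude is E = (kp/r³)·√(1 + 3cos²θ).
kp/r³ = (8.99×10⁹)(5.97×10⁻¹¹) / (0.924)³ = 0.6803 N/C.
√(1 + 3cos²16°) = √(1 + 3·0.9240) = √3.7721 ≈ 1.9422.
E ≈ 0.6803 × 1.942 = 1.321 N/C.

E ≈ 1.32 N/C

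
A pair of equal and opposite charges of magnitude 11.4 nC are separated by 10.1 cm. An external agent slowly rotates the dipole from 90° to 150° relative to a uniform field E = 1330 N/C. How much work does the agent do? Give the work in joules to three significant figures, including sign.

Dipole moment p = qd = (1.14×10⁻⁸ C)(0.101 m) = 1.151×10⁻⁹ C·m.
W_ext = ΔU = U(θ₂) − U(θ₁) = −pE cosθ₂ − (−pE cosθ₁) = pE(cosθ₁ − cosθ₂).
W = (1.151×10⁻⁹)(1330)·(cos90° − cos150°) = (1.531×10⁻⁶)·(+0.8660) = 1.326×10⁻⁶ J.

W ≈ 1.33×10⁻⁶ J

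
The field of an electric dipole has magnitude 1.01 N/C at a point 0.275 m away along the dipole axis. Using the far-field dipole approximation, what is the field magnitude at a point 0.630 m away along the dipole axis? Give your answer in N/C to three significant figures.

E ≈ 0.0840 N/C

Dipole fields scale as 1/r³ in the far field; the geometry is the same at both points.
E₂ = E₁ · (r₁/r₂)³ = 1.01 · (0.275/0.630)³.
(r₁/r₂)³ = (0.4365)³ = 0.08317.
E₂ ≈ 0.08400 N/C.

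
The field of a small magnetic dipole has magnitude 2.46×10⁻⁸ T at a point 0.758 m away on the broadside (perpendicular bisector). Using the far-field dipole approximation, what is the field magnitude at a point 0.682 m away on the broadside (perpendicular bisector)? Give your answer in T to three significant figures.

B ≈ 3.38×10⁻⁸ T

Dipole fields scale as 1/r³ in the far field; the geometry is the same at both points.
B₂ = B₁ · (r₁/r₂)³ = 2.46×10⁻⁸ · (0.758/0.682)³.
(r₁/r₂)³ = (1.111)³ = 1.373.
B₂ ≈ 3.377×10⁻⁸ T.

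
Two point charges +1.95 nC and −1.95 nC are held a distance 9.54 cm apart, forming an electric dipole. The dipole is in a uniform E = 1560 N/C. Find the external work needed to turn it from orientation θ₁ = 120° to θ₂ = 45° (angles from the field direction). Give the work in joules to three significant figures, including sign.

W ≈ -3.50×10⁻⁷ J

Dipole moment p = qd = (1.95×10⁻⁹ C)(0.0954 m) = 1.86×10⁻¹⁰ C·m.
W_ext = ΔU = U(θ₂) − U(θ₁) = −pE cosθ₂ − (−pE cosθ₁) = pE(cosθ₁ − cosθ₂).
W = (1.86×10⁻¹⁰)(1560)·(cos120° − cos45°) = (2.902×10⁻⁷)·(-1.2071) = -3.503×10⁻⁷ J.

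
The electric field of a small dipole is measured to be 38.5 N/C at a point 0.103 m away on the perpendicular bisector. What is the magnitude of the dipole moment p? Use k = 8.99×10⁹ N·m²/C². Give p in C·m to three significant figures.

p ≈ 4.68×10⁻¹² C·m

In the equatorial plane E = kp/r³, so p = Er³/(k).
p = (38.5)·(0.103)³ / (8.99×10⁹) = 4.680×10⁻¹² C·m.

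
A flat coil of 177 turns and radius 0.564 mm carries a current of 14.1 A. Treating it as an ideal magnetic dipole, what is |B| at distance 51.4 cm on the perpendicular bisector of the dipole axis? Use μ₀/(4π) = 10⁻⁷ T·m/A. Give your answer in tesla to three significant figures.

B ≈ 1.84×10⁻⁹ T

m = NIA = NIπa² = 177·(14.1)·π·(5.64×10⁻⁴)² = 0.002494 A·m².
In the equatorial plane B = (μ₀/4π)·m/r³ (half the axial value).
B = (10⁻⁷)·(0.002494) / (0.514)³ = 1.837×10⁻⁹ T.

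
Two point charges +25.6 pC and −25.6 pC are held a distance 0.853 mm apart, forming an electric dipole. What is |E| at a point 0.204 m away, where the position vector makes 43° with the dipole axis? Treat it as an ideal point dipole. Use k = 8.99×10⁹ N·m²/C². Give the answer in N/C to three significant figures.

E ≈ 0.0373 N/C

Dipole moment p = qd = (2.56×10⁻¹¹ C)(8.53×10⁻⁴ m) = 2.184×10⁻¹⁴ C·m.
At angle θ the dipole field magnitude is E = (kp/r³)·√(1 + 3cos²θ).
kp/r³ = (8.99×10⁹)(2.184×10⁻¹⁴) / (0.204)³ = 0.02313 N/C.
√(1 + 3cos²43°) = √(1 + 3·0.5349) = √2.6046 ≈ 1.6139.
E ≈ 0.02313 × 1.614 = 0.03732 N/C.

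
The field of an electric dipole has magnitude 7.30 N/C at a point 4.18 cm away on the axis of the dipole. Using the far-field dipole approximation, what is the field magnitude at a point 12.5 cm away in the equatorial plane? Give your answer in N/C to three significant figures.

Dipole fields scale as 1/r³ in the far field.
The axial field is twice the equatorial field at the same r, so the geometry factor is 1/2.
E₂ = E₁ · (1/2) · (r₁/r₂)³ = 7.30 · 0.5 · (4.18/12.5)³.
(r₁/r₂)³ = (0.3344)³ = 0.03739.
E₂ ≈ 0.1365 N/C.

E ≈ 0.136 N/C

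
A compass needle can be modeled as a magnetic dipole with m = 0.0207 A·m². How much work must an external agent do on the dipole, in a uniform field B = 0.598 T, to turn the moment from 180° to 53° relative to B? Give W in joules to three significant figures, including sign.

W ≈ -0.0198 J

W_ext = ΔU = −mB cosθ₂ + mB cosθ₁ = mB(cosθ₁ − cosθ₂).
W = (0.0207)(0.598)·(cos180° − cos53°) = (0.01238)·(-1.6018) = -0.01983 J.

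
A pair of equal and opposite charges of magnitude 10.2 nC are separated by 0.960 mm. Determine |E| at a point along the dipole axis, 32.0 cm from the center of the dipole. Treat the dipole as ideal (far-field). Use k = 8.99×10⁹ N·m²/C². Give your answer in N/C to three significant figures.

E ≈ 5.37 N/C

Dipole moment p = qd = (1.02×10⁻⁸ C)(9.60×10⁻⁴ m) = 9.792×10⁻¹² C·m.
On the dipole axis E = 2kp/r³.
E = 2·(8.99×10⁹)(9.792×10⁻¹²) / (0.320)³ = 5.373 N/C.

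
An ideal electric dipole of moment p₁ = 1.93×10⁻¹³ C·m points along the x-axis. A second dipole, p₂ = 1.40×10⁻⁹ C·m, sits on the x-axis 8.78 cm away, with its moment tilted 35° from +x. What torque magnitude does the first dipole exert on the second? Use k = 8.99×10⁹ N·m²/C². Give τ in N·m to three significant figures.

The second dipole sits on the axis of the first, so the field there is axial: E₁ = 2kp₁/r³ along +x.
E₁ = 2(8.99×10⁹)(1.93×10⁻¹³)/(0.0878)³ = 5.127 N/C.
Torque on the second dipole: τ = p₂ E₁ sinθ.
τ = (1.40×10⁻⁹)(5.127)·sin35° = 4.117×10⁻⁹ N·m.

τ ≈ 4.12×10⁻⁹ N·m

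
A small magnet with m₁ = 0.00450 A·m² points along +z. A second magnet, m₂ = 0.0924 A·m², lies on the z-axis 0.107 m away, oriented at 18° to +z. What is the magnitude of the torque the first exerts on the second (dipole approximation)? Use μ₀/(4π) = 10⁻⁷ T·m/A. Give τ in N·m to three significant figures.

τ ≈ 2.10×10⁻⁸ N·m

Dipole B is on the axis of dipole A, so B₁ there is axial: B₁ = (μ₀/4π)·2m₁/r³ along +z.
B₁ = 2(10⁻⁷)(0.00450)/(0.107)³ = 7.347×10⁻⁷ T.
τ = m₂ B₁ sinθ.
τ = (0.0924)(7.347×10⁻⁷)·sin18° = 2.098×10⁻⁸ N·m.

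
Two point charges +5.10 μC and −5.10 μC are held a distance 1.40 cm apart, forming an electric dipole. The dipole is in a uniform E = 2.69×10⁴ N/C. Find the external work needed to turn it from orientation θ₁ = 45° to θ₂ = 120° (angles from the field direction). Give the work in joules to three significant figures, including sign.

W ≈ 0.00232 J

Dipole moment p = qd = (5.10×10⁻⁶ C)(0.0140 m) = 7.14×10⁻⁸ C·m.
W_ext = ΔU = U(θ₂) − U(θ₁) = −pE cosθ₂ − (−pE cosθ₁) = pE(cosθ₁ − cosθ₂).
W = (7.14×10⁻⁸)(2.69×10⁴)·(cos45° − cos120°) = (0.001921)·(+1.2071) = 0.002318 J.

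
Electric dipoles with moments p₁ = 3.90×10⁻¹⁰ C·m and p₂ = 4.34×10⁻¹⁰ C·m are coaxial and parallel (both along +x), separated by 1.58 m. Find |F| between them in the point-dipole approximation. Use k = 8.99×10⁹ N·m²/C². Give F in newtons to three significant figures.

On-axis field of dipole 1 at distance r: E = 2kp₁/r³. Force on dipole 2 is F = p₂·dE/dr (gradient along axis).
dE/dr = −6kp₁/r⁴, so |F| = 6kp₁p₂/r⁴ (attractive for aligned moments).
F = 6(8.99×10⁹)(3.90×10⁻¹⁰)(4.34×10⁻¹⁰)/(1.58)⁴ = 1.465×10⁻⁹ N.

F ≈ 1.46×10⁻⁹ N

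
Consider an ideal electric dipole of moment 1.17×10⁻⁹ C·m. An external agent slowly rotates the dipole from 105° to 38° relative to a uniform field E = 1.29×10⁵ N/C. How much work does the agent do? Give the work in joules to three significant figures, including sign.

W ≈ -1.58×10⁻⁴ J

W_ext = ΔU = U(θ₂) − U(θ₁) = −pE cosθ₂ − (−pE cosθ₁) = pE(cosθ₁ − cosθ₂).
W = (1.17×10⁻⁹)(1.29×10⁵)·(cos105° − cos38°) = (1.509×10⁻⁴)·(-1.0468) = -1.580×10⁻⁴ J.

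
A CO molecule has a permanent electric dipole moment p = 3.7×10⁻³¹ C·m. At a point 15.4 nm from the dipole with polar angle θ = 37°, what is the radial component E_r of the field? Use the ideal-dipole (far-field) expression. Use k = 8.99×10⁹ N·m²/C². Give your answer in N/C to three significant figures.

E_r ≈ 1450 N/C

For a dipole, E_r = (2kp cosθ)/r³.
kp/r³ = (8.99×10⁹)(3.70×10⁻³¹)/(1.54×10⁻⁸)³ = 910.8 N/C.
E_r = 2·910.8·cos37° = 1455 N/C.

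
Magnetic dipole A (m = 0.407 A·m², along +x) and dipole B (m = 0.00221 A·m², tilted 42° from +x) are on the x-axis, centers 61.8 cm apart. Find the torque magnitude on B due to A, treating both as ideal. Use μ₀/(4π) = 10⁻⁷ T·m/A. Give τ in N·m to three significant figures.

Dipole B is on the axis of dipole A, so B₁ there is axial: B₁ = (μ₀/4π)·2m₁/r³ along +x.
B₁ = 2(10⁻⁷)(0.407)/(0.618)³ = 3.449×10⁻⁷ T.
τ = m₂ B₁ sinθ.
τ = (0.00221)(3.449×10⁻⁷)·sin42° = 5.100×10⁻¹⁰ N·m.

τ ≈ 5.10×10⁻¹⁰ N·m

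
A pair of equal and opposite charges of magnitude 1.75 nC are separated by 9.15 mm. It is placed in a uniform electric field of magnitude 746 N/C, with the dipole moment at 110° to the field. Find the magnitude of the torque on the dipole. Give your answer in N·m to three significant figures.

Dipole moment p = qd = (1.75×10⁻⁹ C)(0.00915 m) = 1.601×10⁻¹¹ C·m.
Torque on an electric dipole: τ = pE sinθ.
τ = (1.601×10⁻¹¹)(746)·sin110° = 1.122×10⁻⁸ N·m.

τ ≈ 1.12×10⁻⁸ N·m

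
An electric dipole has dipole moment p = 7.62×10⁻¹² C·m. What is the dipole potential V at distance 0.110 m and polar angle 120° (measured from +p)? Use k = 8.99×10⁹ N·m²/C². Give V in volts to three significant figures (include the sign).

V ≈ -2.83 V

The dipole potential is V = kp cosθ / r².
V = (8.99×10⁹)(7.62×10⁻¹²)·cos120° / (0.110)² = -2.831 V.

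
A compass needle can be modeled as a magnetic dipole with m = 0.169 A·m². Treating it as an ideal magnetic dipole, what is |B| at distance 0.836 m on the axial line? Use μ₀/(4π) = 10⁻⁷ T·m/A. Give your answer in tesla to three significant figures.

On axis B = (μ₀/4π)·2m/r³.
B = 2·(10⁻⁷)·(0.169) / (0.836)³ = 5.785×10⁻⁸ T.

B ≈ 5.78×10⁻⁸ T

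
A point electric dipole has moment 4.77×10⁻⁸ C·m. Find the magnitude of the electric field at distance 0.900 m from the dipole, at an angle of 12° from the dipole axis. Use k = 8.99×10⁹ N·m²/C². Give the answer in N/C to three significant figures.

E ≈ 1160 N/C

At angle θ the dipole field magnitude is E = (kp/r³)·√(1 + 3cos²θ).
kp/r³ = (8.99×10⁹)(4.77×10⁻⁸) / (0.900)³ = 588.2 N/C.
√(1 + 3cos²12°) = √(1 + 3·0.9568) = √3.8703 ≈ 1.9673.
E ≈ 588.2 × 1.967 = 1157 N/C.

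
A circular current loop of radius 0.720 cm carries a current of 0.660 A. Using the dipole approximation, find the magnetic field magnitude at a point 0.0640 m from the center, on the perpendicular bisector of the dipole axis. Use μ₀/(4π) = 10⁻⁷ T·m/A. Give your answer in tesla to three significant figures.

Magnetic moment m = IA = Iπa² = (0.660)·π·(0.00720)² = 1.075×10⁻⁴ A·m².
In the equatorial plane B = (μ₀/4π)·m/r³ (half the axial value).
B = (10⁻⁷)·(1.075×10⁻⁴) / (0.0640)³ = 4.101×10⁻⁸ T.

B ≈ 4.10×10⁻⁸ T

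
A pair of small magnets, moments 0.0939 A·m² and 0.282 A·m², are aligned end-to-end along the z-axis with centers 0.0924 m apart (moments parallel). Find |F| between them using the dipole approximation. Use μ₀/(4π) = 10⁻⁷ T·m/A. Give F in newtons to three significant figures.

F ≈ 2.18×10⁻⁴ N

On-axis B of dipole 1: B = (μ₀/4π)·2m₁/r³. Force on dipole 2: F = m₂·dB/dr.
dB/dr = −(μ₀/4π)·6m₁/r⁴, so |F| = (μ₀/4π)·6m₁m₂/r⁴.
F = 6(10⁻⁷)(0.0939)(0.282)/(0.0924)⁴ = 2.180×10⁻⁴ N.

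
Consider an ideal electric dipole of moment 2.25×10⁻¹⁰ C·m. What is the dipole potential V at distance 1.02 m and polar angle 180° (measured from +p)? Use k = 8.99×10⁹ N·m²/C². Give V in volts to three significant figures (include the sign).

The dipole potential is V = kp cosθ / r².
V = (8.99×10⁹)(2.25×10⁻¹⁰)·cos180° / (1.02)² = -1.944 V.

V ≈ -1.94 V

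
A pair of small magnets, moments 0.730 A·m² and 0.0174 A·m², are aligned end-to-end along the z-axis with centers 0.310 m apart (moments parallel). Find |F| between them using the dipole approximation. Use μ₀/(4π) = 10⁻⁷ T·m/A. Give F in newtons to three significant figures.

F ≈ 8.25×10⁻⁷ N

On-axis B of dipole 1: B = (μ₀/4π)·2m₁/r³. Force on dipole 2: F = m₂·dB/dr.
dB/dr = −(μ₀/4π)·6m₁/r⁴, so |F| = (μ₀/4π)·6m₁m₂/r⁴.
F = 6(10⁻⁷)(0.730)(0.0174)/(0.310)⁴ = 8.252×10⁻⁷ N.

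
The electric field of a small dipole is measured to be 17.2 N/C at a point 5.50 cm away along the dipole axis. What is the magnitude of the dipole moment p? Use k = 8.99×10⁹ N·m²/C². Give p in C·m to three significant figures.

p ≈ 1.59×10⁻¹³ C·m

On axis E = 2kp/r³, so p = Er³/(2k).
p = (17.2)·(0.0550)³ / (2·8.99×10⁹) = 1.592×10⁻¹³ C·m.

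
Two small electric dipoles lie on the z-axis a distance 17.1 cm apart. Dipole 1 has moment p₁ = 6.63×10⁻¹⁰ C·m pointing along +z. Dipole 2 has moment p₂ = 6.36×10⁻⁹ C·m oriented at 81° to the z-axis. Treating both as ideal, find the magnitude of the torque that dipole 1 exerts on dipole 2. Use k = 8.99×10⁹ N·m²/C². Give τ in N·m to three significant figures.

The second dipole sits on the axis of the first, so the field there is axial: E₁ = 2kp₁/r³ along +z.
E₁ = 2(8.99×10⁹)(6.63×10⁻¹⁰)/(0.171)³ = 2384 N/C.
Torque on the second dipole: τ = p₂ E₁ sinθ.
τ = (6.36×10⁻⁹)(2384)·sin81° = 1.498×10⁻⁵ N·m.

τ ≈ 1.50×10⁻⁵ N·m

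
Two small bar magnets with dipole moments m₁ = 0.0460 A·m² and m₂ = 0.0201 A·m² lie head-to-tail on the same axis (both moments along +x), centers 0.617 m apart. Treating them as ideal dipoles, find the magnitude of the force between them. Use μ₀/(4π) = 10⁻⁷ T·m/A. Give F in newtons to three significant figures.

F ≈ 3.83×10⁻⁹ N

On-axis B of dipole 1: B = (μ₀/4π)·2m₁/r³. Force on dipole 2: F = m₂·dB/dr.
dB/dr = −(μ₀/4π)·6m₁/r⁴, so |F| = (μ₀/4π)·6m₁m₂/r⁴.
F = 6(10⁻⁷)(0.0460)(0.0201)/(0.617)⁴ = 3.828×10⁻⁹ N.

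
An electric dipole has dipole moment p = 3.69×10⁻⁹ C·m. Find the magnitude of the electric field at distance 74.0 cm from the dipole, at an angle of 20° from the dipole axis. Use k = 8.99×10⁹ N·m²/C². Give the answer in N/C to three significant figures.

At angle θ the dipole field magnitude is E = (kp/r³)·√(1 + 3cos²θ).
kp/r³ = (8.99×10⁹)(3.69×10⁻⁹) / (0.740)³ = 81.86 N/C.
√(1 + 3cos²20°) = √(1 + 3·0.8830) = √3.6491 ≈ 1.9103.
E ≈ 81.86 × 1.910 = 156.4 N/C.

E ≈ 156 N/C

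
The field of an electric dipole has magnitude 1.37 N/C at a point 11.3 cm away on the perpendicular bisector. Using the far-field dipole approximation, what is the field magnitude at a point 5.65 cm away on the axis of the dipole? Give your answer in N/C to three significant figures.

E ≈ 21.9 N/C

Dipole fields scale as 1/r³ in the far field.
The axial field is twice the equatorial field at the same r, so the geometry factor is 2/1.
E₂ = E₁ · (2/1) · (r₁/r₂)³ = 1.37 · 2 · (11.3/5.65)³.
(r₁/r₂)³ = (2)³ = 8.
E₂ ≈ 21.92 N/C.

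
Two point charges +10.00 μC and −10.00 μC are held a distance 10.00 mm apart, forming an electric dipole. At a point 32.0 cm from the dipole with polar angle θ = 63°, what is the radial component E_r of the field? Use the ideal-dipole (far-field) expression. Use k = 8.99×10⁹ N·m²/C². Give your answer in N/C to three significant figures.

Dipole moment p = qd = (1.00×10⁻⁵ C)(0.0100 m) = 1.00×10⁻⁷ C·m.
For a dipole, E_r = (2kp cosθ)/r³.
kp/r³ = (8.99×10⁹)(1.00×10⁻⁷)/(0.320)³ = 2.744×10⁴ N/C.
E_r = 2·2.744×10⁴·cos63° = 2.491×10⁴ N/C.

E_r ≈ 2.49×10⁴ N/C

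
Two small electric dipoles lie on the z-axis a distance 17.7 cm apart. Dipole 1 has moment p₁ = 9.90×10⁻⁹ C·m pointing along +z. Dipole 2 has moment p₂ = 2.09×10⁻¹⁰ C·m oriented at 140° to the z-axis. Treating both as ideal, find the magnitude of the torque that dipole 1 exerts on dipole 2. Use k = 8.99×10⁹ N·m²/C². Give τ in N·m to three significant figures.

The second dipole sits on the axis of the first, so the field there is axial: E₁ = 2kp₁/r³ along +z.
E₁ = 2(8.99×10⁹)(9.90×10⁻⁹)/(0.177)³ = 3.210×10⁴ N/C.
Torque on the second dipole: τ = p₂ E₁ sinθ.
τ = (2.09×10⁻¹⁰)(3.210×10⁴)·sin140° = 4.312×10⁻⁶ N·m.

τ ≈ 4.31×10⁻⁶ N·m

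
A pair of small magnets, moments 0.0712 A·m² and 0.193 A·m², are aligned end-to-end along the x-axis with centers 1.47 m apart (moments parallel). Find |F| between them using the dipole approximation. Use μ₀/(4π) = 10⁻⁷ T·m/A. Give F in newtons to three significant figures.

On-axis B of dipole 1: B = (μ₀/4π)·2m₁/r³. Force on dipole 2: F = m₂·dB/dr.
dB/dr = −(μ₀/4π)·6m₁/r⁴, so |F| = (μ₀/4π)·6m₁m₂/r⁴.
F = 6(10⁻⁷)(0.0712)(0.193)/(1.47)⁴ = 1.766×10⁻⁹ N.

F ≈ 1.77×10⁻⁹ N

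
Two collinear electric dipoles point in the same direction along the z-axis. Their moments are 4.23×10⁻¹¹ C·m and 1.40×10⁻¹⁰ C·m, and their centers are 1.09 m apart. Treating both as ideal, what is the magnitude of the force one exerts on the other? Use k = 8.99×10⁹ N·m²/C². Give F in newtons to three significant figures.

F ≈ 2.26×10⁻¹⁰ N

On-axis field of dipole 1 at distance r: E = 2kp₁/r³. Force on dipole 2 is F = p₂·dE/dr (gradient along axis).
dE/dr = −6kp₁/r⁴, so |F| = 6kp₁p₂/r⁴ (attractive for aligned moments).
F = 6(8.99×10⁹)(4.23×10⁻¹¹)(1.40×10⁻¹⁰)/(1.09)⁴ = 2.263×10⁻¹⁰ N.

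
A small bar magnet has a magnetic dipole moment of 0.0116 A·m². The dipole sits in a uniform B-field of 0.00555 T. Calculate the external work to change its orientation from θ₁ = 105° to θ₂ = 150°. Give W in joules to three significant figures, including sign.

W_ext = ΔU = −mB cosθ₂ + mB cosθ₁ = mB(cosθ₁ − cosθ₂).
W = (0.0116)(0.00555)·(cos105° − cos150°) = (6.438×10⁻⁵)·(+0.6072) = 3.909×10⁻⁵ J.

W ≈ 3.91×10⁻⁵ J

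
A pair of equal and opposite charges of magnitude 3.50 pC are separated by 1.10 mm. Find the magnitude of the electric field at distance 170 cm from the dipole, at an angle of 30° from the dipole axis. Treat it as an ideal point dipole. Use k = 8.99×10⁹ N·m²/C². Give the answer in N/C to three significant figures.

Dipole moment p = qd = (3.50×10⁻¹² C)(0.00110 m) = 3.85×10⁻¹⁵ C·m.
At angle θ the dipole field magnitude is E = (kp/r³)·√(1 + 3cos²θ).
kp/r³ = (8.99×10⁹)(3.85×10⁻¹⁵) / (1.70)³ = 7.045×10⁻⁶ N/C.
√(1 + 3cos²30°) = √(1 + 3·0.7500) = √3.2500 ≈ 1.8028.
E ≈ 7.045×10⁻⁶ × 1.803 = 1.270×10⁻⁵ N/C.

E ≈ 1.27×10⁻⁵ N/C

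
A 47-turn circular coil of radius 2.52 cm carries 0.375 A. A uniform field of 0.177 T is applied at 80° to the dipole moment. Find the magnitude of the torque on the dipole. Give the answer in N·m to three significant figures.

τ ≈ 0.00613 N·m

m = NIA = NIπa² = 47·(0.375)·π·(0.0252)² = 0.03516 A·m².
Torque on a magnetic dipole: τ = mB sinθ.
τ = (0.03516)(0.177)·sin80° = 0.006129 N·m.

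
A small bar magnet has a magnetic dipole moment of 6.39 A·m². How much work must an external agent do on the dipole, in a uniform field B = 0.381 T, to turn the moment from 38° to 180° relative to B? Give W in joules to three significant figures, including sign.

W_ext = ΔU = −mB cosθ₂ + mB cosθ₁ = mB(cosθ₁ − cosθ₂).
W = (6.39)(0.381)·(cos38° − cos180°) = (2.435)·(+1.7880) = 4.353 J.

W ≈ 4.35 J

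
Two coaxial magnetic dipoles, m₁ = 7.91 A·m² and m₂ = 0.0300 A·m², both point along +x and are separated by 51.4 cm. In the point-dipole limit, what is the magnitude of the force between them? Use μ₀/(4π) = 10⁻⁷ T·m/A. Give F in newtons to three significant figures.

F ≈ 2.04×10⁻⁶ N

On-axis B of dipole 1: B = (μ₀/4π)·2m₁/r³. Force on dipole 2: F = m₂·dB/dr.
dB/dr = −(μ₀/4π)·6m₁/r⁴, so |F| = (μ₀/4π)·6m₁m₂/r⁴.
F = 6(10⁻⁷)(7.91)(0.0300)/(0.514)⁴ = 2.040×10⁻⁶ N.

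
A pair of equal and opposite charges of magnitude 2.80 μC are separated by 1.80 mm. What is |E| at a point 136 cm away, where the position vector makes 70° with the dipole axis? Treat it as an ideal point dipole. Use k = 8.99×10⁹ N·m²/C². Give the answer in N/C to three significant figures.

E ≈ 20.9 N/C

Dipole moment p = qd = (2.80×10⁻⁶ C)(0.00180 m) = 5.04×10⁻⁹ C·m.
At angle θ the dipole field magnitude is E = (kp/r³)·√(1 + 3cos²θ).
kp/r³ = (8.99×10⁹)(5.04×10⁻⁹) / (1.36)³ = 18.01 N/C.
√(1 + 3cos²70°) = √(1 + 3·0.1170) = √1.3509 ≈ 1.1623.
E ≈ 18.01 × 1.162 = 20.94 N/C.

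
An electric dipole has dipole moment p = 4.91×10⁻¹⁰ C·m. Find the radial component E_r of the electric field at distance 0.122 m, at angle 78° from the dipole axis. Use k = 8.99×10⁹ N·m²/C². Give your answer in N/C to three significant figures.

For a dipole, E_r = (2kp cosθ)/r³.
kp/r³ = (8.99×10⁹)(4.91×10⁻¹⁰)/(0.122)³ = 2431 N/C.
E_r = 2·2431·cos78° = 1011 N/C.

E_r ≈ 1010 N/C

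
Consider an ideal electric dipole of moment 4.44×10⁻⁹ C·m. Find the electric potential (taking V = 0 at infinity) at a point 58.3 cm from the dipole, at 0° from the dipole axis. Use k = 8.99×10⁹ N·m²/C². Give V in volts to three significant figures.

V ≈ 117 V

The dipole potential is V = kp cosθ / r².
V = (8.99×10⁹)(4.44×10⁻⁹)·cos0° / (0.583)² = 117.4 V.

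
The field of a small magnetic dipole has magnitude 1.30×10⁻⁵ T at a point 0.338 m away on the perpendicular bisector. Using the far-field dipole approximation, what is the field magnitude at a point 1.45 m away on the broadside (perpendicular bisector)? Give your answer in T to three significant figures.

B ≈ 1.65×10⁻⁷ T

Dipole fields scale as 1/r³ in the far field; the geometry is the same at both points.
B₂ = B₁ · (r₁/r₂)³ = 1.30×10⁻⁵ · (0.338/1.45)³.
(r₁/r₂)³ = (0.2331)³ = 0.01267.
B₂ ≈ 1.647×10⁻⁷ T.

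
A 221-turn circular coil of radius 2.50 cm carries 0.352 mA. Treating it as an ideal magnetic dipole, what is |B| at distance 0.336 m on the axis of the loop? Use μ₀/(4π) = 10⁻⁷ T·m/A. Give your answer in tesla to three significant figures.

B ≈ 8.05×10⁻¹⁰ T

m = NIA = NIπa² = 221·(3.52×10⁻⁴)·π·(0.0250)² = 1.527×10⁻⁴ A·m².
On axis B = (μ₀/4π)·2m/r³.
B = 2·(10⁻⁷)·(1.527×10⁻⁴) / (0.336)³ = 8.051×10⁻¹⁰ T.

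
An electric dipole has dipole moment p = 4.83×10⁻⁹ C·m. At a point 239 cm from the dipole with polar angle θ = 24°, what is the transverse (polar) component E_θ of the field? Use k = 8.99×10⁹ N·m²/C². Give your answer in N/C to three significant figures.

E_θ ≈ 1.29 N/C

For a dipole, E_θ = (kp sinθ)/r³.
kp/r³ = (8.99×10⁹)(4.83×10⁻⁹)/(2.39)³ = 3.181 N/C.
E_θ = 3.181·sin24° = 1.294 N/C.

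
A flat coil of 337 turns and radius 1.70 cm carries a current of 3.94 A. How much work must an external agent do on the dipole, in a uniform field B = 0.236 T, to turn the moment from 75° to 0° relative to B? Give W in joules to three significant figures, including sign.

m = NIA = NIπa² = 337·(3.94)·π·(0.0170)² = 1.206 A·m².
W_ext = ΔU = −mB cosθ₂ + mB cosθ₁ = mB(cosθ₁ − cosθ₂).
W = (1.206)(0.236)·(cos75° − cos0°) = (0.2846)·(-0.7412) = -0.2110 J.

W ≈ -0.211 J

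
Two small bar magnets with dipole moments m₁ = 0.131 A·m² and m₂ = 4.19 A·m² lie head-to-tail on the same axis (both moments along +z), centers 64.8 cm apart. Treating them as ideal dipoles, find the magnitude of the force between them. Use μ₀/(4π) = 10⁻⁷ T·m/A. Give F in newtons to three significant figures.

F ≈ 1.87×10⁻⁶ N

On-axis B of dipole 1: B = (μ₀/4π)·2m₁/r³. Force on dipole 2: F = m₂·dB/dr.
dB/dr = −(μ₀/4π)·6m₁/r⁴, so |F| = (μ₀/4π)·6m₁m₂/r⁴.
F = 6(10⁻⁷)(0.131)(4.19)/(0.648)⁴ = 1.868×10⁻⁶ N.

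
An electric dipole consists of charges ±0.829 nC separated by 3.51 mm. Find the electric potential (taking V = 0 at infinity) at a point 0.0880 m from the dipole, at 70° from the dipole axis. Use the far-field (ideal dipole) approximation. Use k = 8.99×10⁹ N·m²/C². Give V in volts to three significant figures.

V ≈ 1.16 V

Dipole moment p = qd = (8.29×10⁻¹⁰ C)(0.00351 m) = 2.91×10⁻¹² C·m.
The dipole potential is V = kp cosθ / r².
V = (8.99×10⁹)(2.91×10⁻¹²)·cos70° / (0.0880)² = 1.155 V.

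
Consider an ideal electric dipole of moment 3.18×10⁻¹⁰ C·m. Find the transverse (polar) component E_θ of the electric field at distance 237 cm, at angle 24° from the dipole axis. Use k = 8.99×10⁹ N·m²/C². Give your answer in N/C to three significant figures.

For a dipole, E_θ = (kp sinθ)/r³.
kp/r³ = (8.99×10⁹)(3.18×10⁻¹⁰)/(2.37)³ = 0.2148 N/C.
E_θ = 0.2148·sin24° = 0.08735 N/C.

E_θ ≈ 0.0873 N/C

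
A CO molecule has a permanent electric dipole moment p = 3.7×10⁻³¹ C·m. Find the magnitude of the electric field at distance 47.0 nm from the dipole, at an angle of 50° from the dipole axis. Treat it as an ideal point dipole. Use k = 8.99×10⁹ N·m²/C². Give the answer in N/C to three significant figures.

At angle θ the dipole field magnitude is E = (kp/r³)·√(1 + 3cos²θ).
kp/r³ = (8.99×10⁹)(3.70×10⁻³¹) / (4.70×10⁻⁸)³ = 32.04 N/C.
√(1 + 3cos²50°) = √(1 + 3·0.4132) = √2.2395 ≈ 1.4965.
E ≈ 32.04 × 1.497 = 47.95 N/C.

E ≈ 47.9 N/C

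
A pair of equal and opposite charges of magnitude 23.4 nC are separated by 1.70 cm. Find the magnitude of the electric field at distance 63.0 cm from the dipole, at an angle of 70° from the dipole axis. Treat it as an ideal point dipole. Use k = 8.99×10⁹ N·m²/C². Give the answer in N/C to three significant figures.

Dipole moment p = qd = (2.34×10⁻⁸ C)(0.0170 m) = 3.978×10⁻¹⁰ C·m.
At angle θ the dipole field magnitude is E = (kp/r³)·√(1 + 3cos²θ).
kp/r³ = (8.99×10⁹)(3.978×10⁻¹⁰) / (0.630)³ = 14.30 N/C.
√(1 + 3cos²70°) = √(1 + 3·0.1170) = √1.3509 ≈ 1.1623.
E ≈ 14.30 × 1.162 = 16.62 N/C.

E ≈ 16.6 N/C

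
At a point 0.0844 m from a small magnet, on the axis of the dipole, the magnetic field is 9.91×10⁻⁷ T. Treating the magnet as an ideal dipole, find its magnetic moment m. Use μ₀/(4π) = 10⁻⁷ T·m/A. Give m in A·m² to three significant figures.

On axis B = (μ₀/4π)·2m/r³, so m = Br³·4π/(μ₀·2).
m = (9.91×10⁻⁷)·(0.0844)³ / (2·10⁻⁷) = 0.002979 A·m².

m ≈ 0.00298 A·m²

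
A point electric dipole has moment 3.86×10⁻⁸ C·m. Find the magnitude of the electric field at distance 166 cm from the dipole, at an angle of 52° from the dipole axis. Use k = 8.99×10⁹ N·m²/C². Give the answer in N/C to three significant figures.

E ≈ 111 N/C

At angle θ the dipole field magnitude is E = (kp/r³)·√(1 + 3cos²θ).
kp/r³ = (8.99×10⁹)(3.86×10⁻⁸) / (1.66)³ = 75.86 N/C.
√(1 + 3cos²52°) = √(1 + 3·0.3790) = √2.1371 ≈ 1.4619.
E ≈ 75.86 × 1.462 = 110.9 N/C.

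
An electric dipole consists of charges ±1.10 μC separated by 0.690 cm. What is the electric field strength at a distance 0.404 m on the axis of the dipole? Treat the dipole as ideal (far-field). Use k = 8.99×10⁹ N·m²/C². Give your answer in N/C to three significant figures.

E ≈ 2070 N/C

Dipole moment p = qd = (1.10×10⁻⁶ C)(0.00690 m) = 7.59×10⁻⁹ C·m.
On the dipole axis E = 2kp/r³.
E = 2·(8.99×10⁹)(7.59×10⁻⁹) / (0.404)³ = 2070 N/C.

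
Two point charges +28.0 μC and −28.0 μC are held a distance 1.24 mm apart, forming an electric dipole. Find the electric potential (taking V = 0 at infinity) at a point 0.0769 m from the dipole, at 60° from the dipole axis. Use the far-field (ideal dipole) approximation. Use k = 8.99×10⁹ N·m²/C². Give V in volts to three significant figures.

V ≈ 2.64×10⁴ V

Dipole moment p = qd = (2.80×10⁻⁵ C)(0.00124 m) = 3.472×10⁻⁸ C·m.
The dipole potential is V = kp cosθ / r².
V = (8.99×10⁹)(3.472×10⁻⁸)·cos60° / (0.0769)² = 2.639×10⁴ V.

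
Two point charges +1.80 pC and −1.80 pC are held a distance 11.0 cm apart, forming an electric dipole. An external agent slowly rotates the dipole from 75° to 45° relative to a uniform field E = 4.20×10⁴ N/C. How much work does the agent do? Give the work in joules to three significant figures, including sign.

W ≈ -3.73×10⁻⁹ J

Dipole moment p = qd = (1.80×10⁻¹² C)(0.110 m) = 1.98×10⁻¹³ C·m.
W_ext = ΔU = U(θ₂) − U(θ₁) = −pE cosθ₂ − (−pE cosθ₁) = pE(cosθ₁ − cosθ₂).
W = (1.98×10⁻¹³)(4.20×10⁴)·(cos75° − cos45°) = (8.316×10⁻⁹)·(-0.4483) = -3.728×10⁻⁹ J.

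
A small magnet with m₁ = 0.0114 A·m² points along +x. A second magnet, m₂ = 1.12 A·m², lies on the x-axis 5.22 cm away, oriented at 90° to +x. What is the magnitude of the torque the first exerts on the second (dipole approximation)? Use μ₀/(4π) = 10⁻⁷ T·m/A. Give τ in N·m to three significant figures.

τ ≈ 1.80×10⁻⁵ N·m

Dipole B is on the axis of dipole A, so B₁ there is axial: B₁ = (μ₀/4π)·2m₁/r³ along +x.
B₁ = 2(10⁻⁷)(0.0114)/(0.0522)³ = 1.603×10⁻⁵ T.
τ = m₂ B₁ sinθ.
τ = (1.12)(1.603×10⁻⁵)·sin90° = 1.795×10⁻⁵ N·m.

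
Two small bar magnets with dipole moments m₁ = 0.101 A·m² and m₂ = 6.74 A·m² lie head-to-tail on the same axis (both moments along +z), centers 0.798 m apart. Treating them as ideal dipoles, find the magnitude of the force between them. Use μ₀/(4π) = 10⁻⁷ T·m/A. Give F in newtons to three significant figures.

On-axis B of dipole 1: B = (μ₀/4π)·2m₁/r³. Force on dipole 2: F = m₂·dB/dr.
dB/dr = −(μ₀/4π)·6m₁/r⁴, so |F| = (μ₀/4π)·6m₁m₂/r⁴.
F = 6(10⁻⁷)(0.101)(6.74)/(0.798)⁴ = 1.007×10⁻⁶ N.

F ≈ 1.01×10⁻⁶ N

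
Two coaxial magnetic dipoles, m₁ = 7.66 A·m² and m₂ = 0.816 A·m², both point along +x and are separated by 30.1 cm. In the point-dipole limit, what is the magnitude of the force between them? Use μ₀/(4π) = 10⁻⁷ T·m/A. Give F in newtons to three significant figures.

On-axis B of dipole 1: B = (μ₀/4π)·2m₁/r³. Force on dipole 2: F = m₂·dB/dr.
dB/dr = −(μ₀/4π)·6m₁/r⁴, so |F| = (μ₀/4π)·6m₁m₂/r⁴.
F = 6(10⁻⁷)(7.66)(0.816)/(0.301)⁴ = 4.569×10⁻⁴ N.

F ≈ 4.57×10⁻⁴ N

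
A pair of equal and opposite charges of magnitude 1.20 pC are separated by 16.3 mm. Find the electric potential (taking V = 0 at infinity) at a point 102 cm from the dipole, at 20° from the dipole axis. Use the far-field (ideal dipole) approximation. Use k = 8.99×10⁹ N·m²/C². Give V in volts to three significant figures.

V ≈ 1.59×10⁻⁴ V

Dipole moment p = qd = (1.20×10⁻¹² C)(0.0163 m) = 1.956×10⁻¹⁴ C·m.
The dipole potential is V = kp cosθ / r².
V = (8.99×10⁹)(1.956×10⁻¹⁴)·cos20° / (1.02)² = 1.588×10⁻⁴ V.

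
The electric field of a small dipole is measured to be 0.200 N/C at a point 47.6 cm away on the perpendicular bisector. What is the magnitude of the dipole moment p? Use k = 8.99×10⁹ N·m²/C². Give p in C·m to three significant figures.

p ≈ 2.40×10⁻¹² C·m

In the equatorial plane E = kp/r³, so p = Er³/(k).
p = (0.200)·(0.476)³ / (8.99×10⁹) = 2.399×10⁻¹² C·m.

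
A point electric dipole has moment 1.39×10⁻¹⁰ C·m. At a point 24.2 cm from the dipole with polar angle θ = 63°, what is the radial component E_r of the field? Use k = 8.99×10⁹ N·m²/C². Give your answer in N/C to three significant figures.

For a dipole, E_r = (2kp cosθ)/r³.
kp/r³ = (8.99×10⁹)(1.39×10⁻¹⁰)/(0.242)³ = 88.17 N/C.
E_r = 2·88.17·cos63° = 80.06 N/C.

E_r ≈ 80.1 N/C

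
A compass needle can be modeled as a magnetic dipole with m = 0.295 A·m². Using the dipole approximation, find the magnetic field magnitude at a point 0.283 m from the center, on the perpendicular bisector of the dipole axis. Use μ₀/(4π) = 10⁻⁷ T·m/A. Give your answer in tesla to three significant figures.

B ≈ 1.30×10⁻⁶ T

In the equatorial plane B = (μ₀/4π)·m/r³ (half the axial value).
B = (10⁻⁷)·(0.295) / (0.283)³ = 1.302×10⁻⁶ T.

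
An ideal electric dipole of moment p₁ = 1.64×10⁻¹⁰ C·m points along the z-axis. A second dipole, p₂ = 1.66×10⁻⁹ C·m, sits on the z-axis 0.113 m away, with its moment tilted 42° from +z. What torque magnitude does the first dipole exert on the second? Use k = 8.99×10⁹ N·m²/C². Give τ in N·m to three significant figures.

τ ≈ 2.27×10⁻⁶ N·m

The second dipole sits on the axis of the first, so the field there is axial: E₁ = 2kp₁/r³ along +z.
E₁ = 2(8.99×10⁹)(1.64×10⁻¹⁰)/(0.113)³ = 2044 N/C.
Torque on the second dipole: τ = p₂ E₁ sinθ.
τ = (1.66×10⁻⁹)(2044)·sin42° = 2.270×10⁻⁶ N·m.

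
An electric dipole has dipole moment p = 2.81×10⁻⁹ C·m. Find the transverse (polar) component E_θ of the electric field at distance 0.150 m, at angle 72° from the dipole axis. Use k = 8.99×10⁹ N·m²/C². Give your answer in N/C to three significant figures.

For a dipole, E_θ = (kp sinθ)/r³.
kp/r³ = (8.99×10⁹)(2.81×10⁻⁹)/(0.150)³ = 7485 N/C.
E_θ = 7485·sin72° = 7119 N/C.

E_θ ≈ 7120 N/C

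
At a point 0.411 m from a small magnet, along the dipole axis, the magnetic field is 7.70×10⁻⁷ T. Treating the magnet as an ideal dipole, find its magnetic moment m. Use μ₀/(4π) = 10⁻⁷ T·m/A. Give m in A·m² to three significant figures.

On axis B = (μ₀/4π)·2m/r³, so m = Br³·4π/(μ₀·2).
m = (7.70×10⁻⁷)·(0.411)³ / (2·10⁻⁷) = 0.2673 A·m².

m ≈ 0.267 A·m²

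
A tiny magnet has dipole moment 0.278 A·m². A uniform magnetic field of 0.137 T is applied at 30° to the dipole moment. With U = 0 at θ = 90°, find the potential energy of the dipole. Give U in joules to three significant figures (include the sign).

U = −m·B = −mB cosθ.
U = −(0.278)(0.137)·cos30° = -0.03298 J.

U ≈ -0.0330 J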